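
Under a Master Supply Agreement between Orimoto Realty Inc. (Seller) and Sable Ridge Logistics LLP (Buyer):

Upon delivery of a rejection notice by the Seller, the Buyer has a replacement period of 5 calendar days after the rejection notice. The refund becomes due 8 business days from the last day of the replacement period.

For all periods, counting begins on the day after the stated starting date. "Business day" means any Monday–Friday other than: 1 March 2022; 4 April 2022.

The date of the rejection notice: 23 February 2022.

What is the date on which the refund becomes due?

The last day of the replacement period: 5 calendar days after 23 February 2022 is 28 February 2022.
From Monday, 28 February 2022, 8 business days (Mar 2, Mar 3, Mar 4, Mar 7, Mar 8, Mar 9, Mar 10, Mar 11, skipping weekends and the listed holiday on Mar 1) brings us to Friday, 11 March 2022, which is the date on which the refund becomes due.

11 March 2022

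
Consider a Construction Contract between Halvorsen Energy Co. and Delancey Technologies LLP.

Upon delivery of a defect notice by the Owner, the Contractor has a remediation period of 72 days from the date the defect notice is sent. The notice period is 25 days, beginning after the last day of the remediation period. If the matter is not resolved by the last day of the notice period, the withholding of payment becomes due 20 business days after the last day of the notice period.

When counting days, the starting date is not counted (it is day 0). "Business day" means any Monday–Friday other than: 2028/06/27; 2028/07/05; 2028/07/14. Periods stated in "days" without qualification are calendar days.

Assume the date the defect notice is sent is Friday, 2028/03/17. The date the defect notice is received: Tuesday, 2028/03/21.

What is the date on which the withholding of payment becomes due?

The last day of the remediation period: 72 calendar days after 2028/03/17 is 2028/05/28.
Adding 25 calendar days to 2028/05/28 gives 2028/06/22, which is the last day of the notice period.
From Thursday, 2028/06/22, 20 business days (Jun 23, Jun 26, Jun 28, Jun 29, …, Jul 21, Jul 24, Jul 25, skipping weekends and the listed holidays on Jun 27, Jul 5, Jul 14) brings us to Tuesday, 2028/07/25, which is the date on which the withholding of payment becomes due.

2028/07/25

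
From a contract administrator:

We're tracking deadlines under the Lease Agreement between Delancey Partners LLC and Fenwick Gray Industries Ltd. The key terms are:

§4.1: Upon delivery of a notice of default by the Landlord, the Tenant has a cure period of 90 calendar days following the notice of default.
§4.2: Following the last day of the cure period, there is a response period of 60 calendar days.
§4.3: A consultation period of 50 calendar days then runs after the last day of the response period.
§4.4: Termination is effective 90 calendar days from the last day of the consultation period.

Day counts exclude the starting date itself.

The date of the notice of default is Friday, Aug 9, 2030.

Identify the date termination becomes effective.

May 26, 2031

The last day of the cure period: Aug 9, 2030 + 90 days = Nov 7, 2030.
Adding 60 calendar days to Nov 7, 2030 gives Jan 6, 2031, which is the last day of the response period.
The last day of the consultation period: 50 calendar days after Jan 6, 2031 is Feb 25, 2031.
The date termination becomes effective: 90 calendar days after Feb 25, 2031 is May 26, 2031.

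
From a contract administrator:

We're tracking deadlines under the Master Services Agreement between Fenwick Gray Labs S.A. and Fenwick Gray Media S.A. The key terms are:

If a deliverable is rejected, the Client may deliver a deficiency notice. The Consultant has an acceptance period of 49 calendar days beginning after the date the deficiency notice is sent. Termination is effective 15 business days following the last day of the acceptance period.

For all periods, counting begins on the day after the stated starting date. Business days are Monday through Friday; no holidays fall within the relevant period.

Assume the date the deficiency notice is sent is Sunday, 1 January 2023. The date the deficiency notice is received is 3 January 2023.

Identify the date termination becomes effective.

The last day of the acceptance period: 1 January 2023 + 49 days = 19 February 2023.
The date termination becomes effective: 15 business days after Sunday, 19 February 2023, skipping weekends — Feb 20, Feb 21, Feb 22, Feb 23, …, Mar 8, Mar 9, Mar 10 — lands on Friday, 10 March 2023.

10 March 2023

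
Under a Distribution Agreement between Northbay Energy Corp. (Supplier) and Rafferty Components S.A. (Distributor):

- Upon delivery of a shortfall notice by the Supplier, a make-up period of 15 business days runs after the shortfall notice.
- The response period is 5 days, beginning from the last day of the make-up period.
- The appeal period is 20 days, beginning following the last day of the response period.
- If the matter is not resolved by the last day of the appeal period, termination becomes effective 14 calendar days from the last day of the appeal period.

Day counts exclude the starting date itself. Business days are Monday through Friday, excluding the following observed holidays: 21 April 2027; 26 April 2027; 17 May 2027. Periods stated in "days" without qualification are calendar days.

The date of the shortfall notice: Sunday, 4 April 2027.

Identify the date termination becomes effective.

From Sunday, 4 April 2027, 15 business days (Apr 5, Apr 6, Apr 7, Apr 8, …, Apr 22, Apr 23, Apr 27, skipping weekends and the listed holidays on Apr 21, Apr 26) brings us to Tuesday, 27 April 2027, which is the last day of the make-up period.
Adding 5 calendar days to 27 April 2027 gives 2 May 2027, which is the last day of the response period.
The last day of the appeal period: 20 calendar days after 2 May 2027 is 22 May 2027.
Adding 14 calendar days to 22 May 2027 gives 5 June 2027, which is the date termination becomes effective.

5 June 2027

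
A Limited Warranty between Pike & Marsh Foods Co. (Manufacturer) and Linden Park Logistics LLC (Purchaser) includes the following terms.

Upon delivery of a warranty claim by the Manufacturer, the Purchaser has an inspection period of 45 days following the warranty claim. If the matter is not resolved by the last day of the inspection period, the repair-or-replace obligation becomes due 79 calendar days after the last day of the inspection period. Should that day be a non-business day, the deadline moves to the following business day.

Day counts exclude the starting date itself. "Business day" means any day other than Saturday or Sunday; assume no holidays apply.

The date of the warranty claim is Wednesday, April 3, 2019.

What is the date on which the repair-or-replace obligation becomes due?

August 5, 2019

The last day of the inspection period: 45 calendar days after April 3, 2019 is May 18, 2019.
The date on which the repair-or-replace obligation becomes due: 79 calendar days after May 18, 2019 is August 5, 2019. August 5, 2019 is a Monday, so no roll-forward applies.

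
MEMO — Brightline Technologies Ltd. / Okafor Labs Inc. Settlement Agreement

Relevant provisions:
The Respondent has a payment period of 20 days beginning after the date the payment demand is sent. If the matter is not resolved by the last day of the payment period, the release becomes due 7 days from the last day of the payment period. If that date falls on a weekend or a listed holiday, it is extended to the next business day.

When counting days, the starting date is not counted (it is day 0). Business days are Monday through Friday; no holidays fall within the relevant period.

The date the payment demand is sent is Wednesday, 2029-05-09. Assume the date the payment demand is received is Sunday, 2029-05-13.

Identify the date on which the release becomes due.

Adding 20 calendar days to 2029-05-09 gives 2029-05-29, which is the last day of the payment period.
Adding 7 calendar days to 2029-05-29 gives 2029-06-05, which is the date on which the release becomes due. 2029-06-05 is a Tuesday, so no roll-forward applies.

2029-06-05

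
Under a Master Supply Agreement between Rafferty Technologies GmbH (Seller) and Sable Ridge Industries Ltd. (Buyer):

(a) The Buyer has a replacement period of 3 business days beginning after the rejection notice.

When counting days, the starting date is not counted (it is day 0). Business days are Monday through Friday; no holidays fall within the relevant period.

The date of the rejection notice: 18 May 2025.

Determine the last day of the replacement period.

21 May 2025

From Sunday, 18 May 2025, 3 business days (May 19, May 20, May 21, skipping weekends) brings us to Wednesday, 21 May 2025, which is the last day of the replacement period.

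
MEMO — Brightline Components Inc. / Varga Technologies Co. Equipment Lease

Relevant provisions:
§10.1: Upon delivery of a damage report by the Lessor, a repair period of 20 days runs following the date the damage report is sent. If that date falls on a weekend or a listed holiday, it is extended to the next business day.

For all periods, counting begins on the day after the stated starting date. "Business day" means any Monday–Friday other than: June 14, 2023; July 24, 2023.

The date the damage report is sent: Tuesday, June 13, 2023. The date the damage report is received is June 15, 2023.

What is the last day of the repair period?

July 3, 2023

The last day of the repair period: June 13, 2023 + 20 days = July 3, 2023. July 3, 2023 is a Monday and is not a listed holiday, so no roll-forward applies.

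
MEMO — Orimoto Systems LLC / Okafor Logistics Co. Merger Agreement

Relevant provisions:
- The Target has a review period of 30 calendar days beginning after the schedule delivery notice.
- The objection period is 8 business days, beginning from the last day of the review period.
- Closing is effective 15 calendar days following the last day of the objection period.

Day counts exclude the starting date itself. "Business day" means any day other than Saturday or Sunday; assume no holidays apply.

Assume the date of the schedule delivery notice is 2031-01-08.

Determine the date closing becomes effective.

Adding 30 calendar days to 2031-01-08 gives 2031-02-07, which is the last day of the review period.
The last day of the objection period: 8 business days after Friday, 2031-02-07, skipping weekends — Feb 10, Feb 11, Feb 12, Feb 13, Feb 14, Feb 17, Feb 18, Feb 19 — lands on Wednesday, 2031-02-19.
The date closing becomes effective: 15 calendar days after 2031-02-19 is 2031-03-06.

2031-03-06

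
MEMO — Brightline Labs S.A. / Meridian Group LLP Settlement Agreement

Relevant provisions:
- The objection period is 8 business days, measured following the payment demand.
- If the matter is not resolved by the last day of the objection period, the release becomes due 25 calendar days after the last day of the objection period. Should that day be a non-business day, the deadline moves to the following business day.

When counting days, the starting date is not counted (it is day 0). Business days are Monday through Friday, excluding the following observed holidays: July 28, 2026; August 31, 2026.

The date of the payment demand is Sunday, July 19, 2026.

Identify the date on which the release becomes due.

August 24, 2026

The last day of the objection period: 8 business days after Sunday, July 19, 2026, skipping weekends and the listed holiday on Jul 28 — Jul 20, Jul 21, Jul 22, Jul 23, Jul 24, Jul 27, Jul 29, Jul 30 — lands on Thursday, July 30, 2026.
The date on which the release becomes due: July 30, 2026 + 25 days = August 24, 2026. August 24, 2026 is a Monday and is not a listed holiday, so no roll-forward applies.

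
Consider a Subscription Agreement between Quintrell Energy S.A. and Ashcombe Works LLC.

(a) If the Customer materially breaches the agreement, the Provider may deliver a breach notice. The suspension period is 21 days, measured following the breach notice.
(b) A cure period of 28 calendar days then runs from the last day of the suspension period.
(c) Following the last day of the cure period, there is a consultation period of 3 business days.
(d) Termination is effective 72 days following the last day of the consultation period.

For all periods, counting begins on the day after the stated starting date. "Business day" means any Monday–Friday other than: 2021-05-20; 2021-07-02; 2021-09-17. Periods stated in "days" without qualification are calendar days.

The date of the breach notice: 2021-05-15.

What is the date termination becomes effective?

The last day of the suspension period: 21 calendar days after 2021-05-15 is 2021-06-05.
The last day of the cure period: 2021-06-05 + 28 days = 2021-07-03.
From Saturday, 2021-07-03, 3 business days (Jul 5, Jul 6, Jul 7, skipping weekends) brings us to Wednesday, 2021-07-07, which is the last day of the consultation period.
The date termination becomes effective: 72 calendar days after 2021-07-07 is 2021-09-17.

2021-09-17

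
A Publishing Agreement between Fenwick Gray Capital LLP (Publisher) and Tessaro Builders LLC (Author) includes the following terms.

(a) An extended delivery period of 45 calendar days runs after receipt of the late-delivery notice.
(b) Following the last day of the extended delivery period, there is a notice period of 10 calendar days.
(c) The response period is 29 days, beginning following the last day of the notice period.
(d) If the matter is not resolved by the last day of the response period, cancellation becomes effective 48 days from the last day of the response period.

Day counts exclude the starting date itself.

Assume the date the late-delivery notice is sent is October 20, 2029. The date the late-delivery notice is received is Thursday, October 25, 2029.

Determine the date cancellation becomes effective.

The last day of the extended delivery period: October 25, 2029 + 45 days = December 9, 2029.
The last day of the notice period: December 9, 2029 + 10 days = December 19, 2029.
The last day of the response period: December 19, 2029 + 29 days = January 17, 2030.
Adding 48 calendar days to January 17, 2030 gives March 6, 2030, which is the date cancellation becomes effective.

March 6, 2030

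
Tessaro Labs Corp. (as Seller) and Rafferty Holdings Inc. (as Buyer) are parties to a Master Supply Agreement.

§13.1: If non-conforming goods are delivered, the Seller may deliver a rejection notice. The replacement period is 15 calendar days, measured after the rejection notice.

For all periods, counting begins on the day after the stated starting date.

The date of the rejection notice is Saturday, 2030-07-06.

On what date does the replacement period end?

2030-07-21

The last day of the replacement period: 15 calendar days after 2030-07-06 is 2030-07-21.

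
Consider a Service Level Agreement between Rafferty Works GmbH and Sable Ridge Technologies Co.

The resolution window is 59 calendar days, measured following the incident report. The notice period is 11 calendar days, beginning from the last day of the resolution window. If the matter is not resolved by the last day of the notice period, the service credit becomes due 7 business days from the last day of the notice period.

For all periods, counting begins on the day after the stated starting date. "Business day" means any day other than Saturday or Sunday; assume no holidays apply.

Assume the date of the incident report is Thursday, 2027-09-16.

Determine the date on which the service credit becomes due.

2027-12-06

Adding 59 calendar days to 2027-09-16 gives 2027-11-14, which is the last day of the resolution window.
The last day of the notice period: 2027-11-14 + 11 days = 2027-11-25.
The date on which the service credit becomes due: 7 business days after Thursday, 2027-11-25, skipping weekends — Nov 26, Nov 29, Nov 30, Dec 1, Dec 2, Dec 3, Dec 6 — lands on Monday, 2027-12-06.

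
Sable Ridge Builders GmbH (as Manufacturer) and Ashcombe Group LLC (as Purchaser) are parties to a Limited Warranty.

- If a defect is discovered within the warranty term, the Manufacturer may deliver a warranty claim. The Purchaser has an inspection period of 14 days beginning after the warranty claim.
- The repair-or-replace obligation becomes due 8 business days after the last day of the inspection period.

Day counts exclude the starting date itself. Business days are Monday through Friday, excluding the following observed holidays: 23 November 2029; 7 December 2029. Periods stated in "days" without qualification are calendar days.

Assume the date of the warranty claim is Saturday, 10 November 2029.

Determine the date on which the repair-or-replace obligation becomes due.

Adding 14 calendar days to 10 November 2029 gives 24 November 2029, which is the last day of the inspection period.
The date on which the repair-or-replace obligation becomes due: counting 8 business days from Saturday, 24 November 2029 (Nov 26, Nov 27, Nov 28, Nov 29, Nov 30, Dec 3, Dec 4, Dec 5, skipping weekends) reaches Wednesday, 5 December 2029.

5 December 2029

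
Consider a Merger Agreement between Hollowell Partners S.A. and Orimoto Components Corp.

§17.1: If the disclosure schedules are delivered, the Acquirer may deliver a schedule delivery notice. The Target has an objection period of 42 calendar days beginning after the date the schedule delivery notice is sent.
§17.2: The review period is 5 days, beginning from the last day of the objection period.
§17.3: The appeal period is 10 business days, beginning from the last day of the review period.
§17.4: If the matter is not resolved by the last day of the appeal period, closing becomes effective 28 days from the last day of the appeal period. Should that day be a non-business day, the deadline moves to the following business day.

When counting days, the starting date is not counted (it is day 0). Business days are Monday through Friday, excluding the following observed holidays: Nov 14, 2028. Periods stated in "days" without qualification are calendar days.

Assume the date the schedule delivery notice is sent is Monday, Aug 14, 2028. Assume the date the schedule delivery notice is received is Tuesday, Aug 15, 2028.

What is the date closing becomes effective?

The last day of the objection period: 42 calendar days after Aug 14, 2028 is Sep 25, 2028.
The last day of the review period: 5 calendar days after Sep 25, 2028 is Sep 30, 2028.
From Saturday, Sep 30, 2028, 10 business days (Oct 2, Oct 3, Oct 4, Oct 5, Oct 6, Oct 9, Oct 10, Oct 11, Oct 12, Oct 13, skipping weekends) brings us to Friday, Oct 13, 2028, which is the last day of the appeal period.
Adding 28 calendar days to Oct 13, 2028 gives Nov 10, 2028, which is the date closing becomes effective. Nov 10, 2028 is a Friday and is not a listed holiday, so no roll-forward applies.

Nov 10, 2028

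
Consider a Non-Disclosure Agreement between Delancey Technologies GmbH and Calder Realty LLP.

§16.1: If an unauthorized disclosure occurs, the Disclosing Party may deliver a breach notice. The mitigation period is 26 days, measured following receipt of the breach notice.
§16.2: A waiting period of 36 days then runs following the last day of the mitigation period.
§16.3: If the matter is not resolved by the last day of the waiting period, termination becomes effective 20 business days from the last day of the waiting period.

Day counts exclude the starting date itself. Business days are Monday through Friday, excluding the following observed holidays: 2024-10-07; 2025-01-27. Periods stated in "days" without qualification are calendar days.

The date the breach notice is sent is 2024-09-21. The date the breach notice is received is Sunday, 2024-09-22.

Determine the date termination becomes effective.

2024-12-20

The last day of the mitigation period: 26 calendar days after 2024-09-22 is 2024-10-18.
The last day of the waiting period: 36 calendar days after 2024-10-18 is 2024-11-23.
The date termination becomes effective: 20 business days after Saturday, 2024-11-23, skipping weekends — Nov 25, Nov 26, Nov 27, Nov 28, …, Dec 18, Dec 19, Dec 20 — lands on Friday, 2024-12-20.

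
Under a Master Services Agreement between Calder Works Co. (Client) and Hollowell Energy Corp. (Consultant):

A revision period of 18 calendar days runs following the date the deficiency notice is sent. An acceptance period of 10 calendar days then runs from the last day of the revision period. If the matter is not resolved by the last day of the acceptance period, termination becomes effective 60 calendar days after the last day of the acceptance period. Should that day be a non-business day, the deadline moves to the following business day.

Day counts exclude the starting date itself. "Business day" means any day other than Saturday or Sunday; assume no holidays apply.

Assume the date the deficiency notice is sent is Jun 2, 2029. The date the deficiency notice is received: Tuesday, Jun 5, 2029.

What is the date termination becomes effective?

The last day of the revision period: 18 calendar days after Jun 2, 2029 is Jun 20, 2029.
The last day of the acceptance period: Jun 20, 2029 + 10 days = Jun 30, 2029.
The date termination becomes effective: Jun 30, 2029 + 60 days = Aug 29, 2029. Aug 29, 2029 is a Wednesday, so no roll-forward applies.

Aug 29, 2029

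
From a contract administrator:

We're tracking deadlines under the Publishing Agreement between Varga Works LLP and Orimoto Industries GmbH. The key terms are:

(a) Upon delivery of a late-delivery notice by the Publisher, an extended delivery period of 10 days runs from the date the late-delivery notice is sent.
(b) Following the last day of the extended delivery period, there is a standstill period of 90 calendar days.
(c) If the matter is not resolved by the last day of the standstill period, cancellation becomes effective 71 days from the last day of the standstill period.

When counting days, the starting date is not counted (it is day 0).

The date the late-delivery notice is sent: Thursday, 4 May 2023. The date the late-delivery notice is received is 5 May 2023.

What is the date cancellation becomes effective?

Adding 10 calendar days to 4 May 2023 gives 14 May 2023, which is the last day of the extended delivery period.
The last day of the standstill period: 90 calendar days after 14 May 2023 is 12 August 2023.
The date cancellation becomes effective: 71 calendar days after 12 August 2023 is 22 October 2023.

22 October 2023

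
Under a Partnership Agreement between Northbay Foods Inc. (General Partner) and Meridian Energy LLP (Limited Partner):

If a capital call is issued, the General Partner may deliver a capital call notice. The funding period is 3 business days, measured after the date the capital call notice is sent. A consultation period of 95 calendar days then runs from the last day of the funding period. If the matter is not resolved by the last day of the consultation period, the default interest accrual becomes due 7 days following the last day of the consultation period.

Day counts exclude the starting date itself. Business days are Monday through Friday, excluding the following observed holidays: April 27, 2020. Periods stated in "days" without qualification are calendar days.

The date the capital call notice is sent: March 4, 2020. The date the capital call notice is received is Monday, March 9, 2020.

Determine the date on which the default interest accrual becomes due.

June 19, 2020

The last day of the funding period: 3 business days after Wednesday, March 4, 2020, skipping weekends — Mar 5, Mar 6, Mar 9 — lands on Monday, March 9, 2020.
The last day of the consultation period: March 9, 2020 + 95 days = June 12, 2020.
Adding 7 calendar days to June 12, 2020 gives June 19, 2020, which is the date on which the default interest accrual becomes due.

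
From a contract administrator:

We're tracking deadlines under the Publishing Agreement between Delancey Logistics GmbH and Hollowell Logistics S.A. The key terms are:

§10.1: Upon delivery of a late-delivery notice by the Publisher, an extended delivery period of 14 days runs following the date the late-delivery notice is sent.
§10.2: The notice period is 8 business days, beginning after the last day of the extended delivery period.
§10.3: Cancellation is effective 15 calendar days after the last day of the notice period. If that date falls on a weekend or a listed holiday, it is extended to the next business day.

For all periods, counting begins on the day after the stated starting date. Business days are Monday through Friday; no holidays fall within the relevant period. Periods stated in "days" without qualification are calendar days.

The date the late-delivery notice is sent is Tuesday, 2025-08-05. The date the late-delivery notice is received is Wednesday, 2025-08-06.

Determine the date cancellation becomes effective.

2025-09-15

The last day of the extended delivery period: 14 calendar days after 2025-08-05 is 2025-08-19.
From Tuesday, 2025-08-19, 8 business days (Aug 20, Aug 21, Aug 22, Aug 25, Aug 26, Aug 27, Aug 28, Aug 29, skipping weekends) brings us to Friday, 2025-08-29, which is the last day of the notice period.
Adding 15 calendar days to 2025-08-29 gives 2025-09-13, which is the date cancellation becomes effective. That falls on a Saturday, so it rolls to the next business day, Monday, 2025-09-15.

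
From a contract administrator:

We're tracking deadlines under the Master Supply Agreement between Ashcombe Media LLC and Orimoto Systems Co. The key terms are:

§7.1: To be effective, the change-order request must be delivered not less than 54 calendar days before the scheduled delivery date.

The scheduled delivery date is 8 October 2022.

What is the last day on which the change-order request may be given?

Counting back 54 calendar days from 8 October 2022 gives 15 August 2022.

15 August 2022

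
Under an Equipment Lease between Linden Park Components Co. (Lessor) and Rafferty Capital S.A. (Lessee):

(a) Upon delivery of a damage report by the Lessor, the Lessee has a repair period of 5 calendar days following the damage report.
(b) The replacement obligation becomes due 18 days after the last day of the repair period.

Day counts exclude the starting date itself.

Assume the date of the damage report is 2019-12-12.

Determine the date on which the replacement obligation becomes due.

The last day of the repair period: 5 calendar days after 2019-12-12 is 2019-12-17.
Adding 18 calendar days to 2019-12-17 gives 2020-01-04, which is the date on which the replacement obligation becomes due.

2020-01-04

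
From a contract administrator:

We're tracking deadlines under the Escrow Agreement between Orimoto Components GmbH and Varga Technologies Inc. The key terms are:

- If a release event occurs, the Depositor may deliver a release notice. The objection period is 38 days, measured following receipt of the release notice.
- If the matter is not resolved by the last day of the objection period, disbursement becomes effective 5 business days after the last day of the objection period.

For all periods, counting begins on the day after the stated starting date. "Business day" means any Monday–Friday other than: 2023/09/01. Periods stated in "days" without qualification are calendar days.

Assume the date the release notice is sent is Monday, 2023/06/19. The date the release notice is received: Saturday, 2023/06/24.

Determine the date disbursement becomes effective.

2023/08/08

Adding 38 calendar days to 2023/06/24 gives 2023/08/01, which is the last day of the objection period.
The date disbursement becomes effective: 5 business days after Tuesday, 2023/08/01, skipping weekends — Aug 2, Aug 3, Aug 4, Aug 7, Aug 8 — lands on Tuesday, 2023/08/08.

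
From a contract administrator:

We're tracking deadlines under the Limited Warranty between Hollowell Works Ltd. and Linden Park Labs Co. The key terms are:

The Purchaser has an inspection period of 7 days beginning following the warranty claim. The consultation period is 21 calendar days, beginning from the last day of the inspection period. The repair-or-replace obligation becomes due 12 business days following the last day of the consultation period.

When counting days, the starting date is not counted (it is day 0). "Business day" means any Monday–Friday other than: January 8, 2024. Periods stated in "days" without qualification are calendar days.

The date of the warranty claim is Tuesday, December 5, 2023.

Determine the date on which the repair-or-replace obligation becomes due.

Adding 7 calendar days to December 5, 2023 gives December 12, 2023, which is the last day of the inspection period.
The last day of the consultation period: 21 calendar days after December 12, 2023 is January 2, 2024.
The date on which the repair-or-replace obligation becomes due: counting 12 business days from Tuesday, January 2, 2024 (Jan 3, Jan 4, Jan 5, Jan 9, …, Jan 17, Jan 18, Jan 19, skipping weekends and the listed holiday on Jan 8) reaches Friday, January 19, 2024.

January 19, 2024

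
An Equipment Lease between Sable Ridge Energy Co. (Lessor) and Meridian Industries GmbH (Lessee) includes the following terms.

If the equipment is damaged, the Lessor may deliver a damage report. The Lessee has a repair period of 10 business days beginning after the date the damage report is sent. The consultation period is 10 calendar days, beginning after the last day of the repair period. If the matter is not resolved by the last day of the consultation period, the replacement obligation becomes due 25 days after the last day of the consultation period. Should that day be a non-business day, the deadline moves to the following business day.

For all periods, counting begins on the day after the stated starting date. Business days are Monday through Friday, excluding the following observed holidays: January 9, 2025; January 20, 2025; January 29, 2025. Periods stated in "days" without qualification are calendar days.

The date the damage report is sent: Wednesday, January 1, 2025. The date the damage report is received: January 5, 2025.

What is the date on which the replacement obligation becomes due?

From Wednesday, January 1, 2025, 10 business days (Jan 2, Jan 3, Jan 6, Jan 7, Jan 8, Jan 10, Jan 13, Jan 14, Jan 15, Jan 16, skipping weekends and the listed holiday on Jan 9) brings us to Thursday, January 16, 2025, which is the last day of the repair period.
The last day of the consultation period: January 16, 2025 + 10 days = January 26, 2025.
The date on which the replacement obligation becomes due: January 26, 2025 + 25 days = February 20, 2025. February 20, 2025 is a Thursday and is not a listed holiday, so no roll-forward applies.

February 20, 2025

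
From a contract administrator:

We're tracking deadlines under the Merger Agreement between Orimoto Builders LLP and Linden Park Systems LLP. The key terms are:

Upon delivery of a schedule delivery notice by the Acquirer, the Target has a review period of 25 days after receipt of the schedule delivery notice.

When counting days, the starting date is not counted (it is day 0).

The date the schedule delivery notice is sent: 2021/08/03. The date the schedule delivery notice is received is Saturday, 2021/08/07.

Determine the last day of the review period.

The last day of the review period: 2021/08/07 + 25 days = 2021/09/01.

2021/09/01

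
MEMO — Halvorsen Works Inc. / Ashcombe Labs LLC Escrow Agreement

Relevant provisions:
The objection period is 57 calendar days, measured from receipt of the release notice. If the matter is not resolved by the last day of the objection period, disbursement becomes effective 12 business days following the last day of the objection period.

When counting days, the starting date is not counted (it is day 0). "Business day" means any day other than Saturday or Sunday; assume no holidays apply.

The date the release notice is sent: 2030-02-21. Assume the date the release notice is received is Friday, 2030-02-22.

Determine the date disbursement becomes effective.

2030-05-07

Adding 57 calendar days to 2030-02-22 gives 2030-04-20, which is the last day of the objection period.
From Saturday, 2030-04-20, 12 business days (Apr 22, Apr 23, Apr 24, Apr 25, …, May 3, May 6, May 7, skipping weekends) brings us to Tuesday, 2030-05-07, which is the date disbursement becomes effective.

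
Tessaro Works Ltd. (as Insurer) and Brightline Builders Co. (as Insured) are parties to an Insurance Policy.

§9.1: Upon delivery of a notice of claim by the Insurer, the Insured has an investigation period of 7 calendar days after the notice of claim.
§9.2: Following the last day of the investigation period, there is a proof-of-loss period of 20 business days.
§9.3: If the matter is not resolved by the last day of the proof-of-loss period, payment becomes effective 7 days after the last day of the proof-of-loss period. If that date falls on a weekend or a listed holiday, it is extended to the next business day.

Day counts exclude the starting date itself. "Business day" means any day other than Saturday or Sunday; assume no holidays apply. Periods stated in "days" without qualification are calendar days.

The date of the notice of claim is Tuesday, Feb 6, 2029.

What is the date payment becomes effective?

The last day of the investigation period: 7 calendar days after Feb 6, 2029 is Feb 13, 2029.
The last day of the proof-of-loss period: 20 business days after Tuesday, Feb 13, 2029, skipping weekends — Feb 14, Feb 15, Feb 16, Feb 19, …, Mar 9, Mar 12, Mar 13 — lands on Tuesday, Mar 13, 2029.
The date payment becomes effective: Mar 13, 2029 + 7 days = Mar 20, 2029. Mar 20, 2029 is a Tuesday, so no roll-forward applies.

Mar 20, 2029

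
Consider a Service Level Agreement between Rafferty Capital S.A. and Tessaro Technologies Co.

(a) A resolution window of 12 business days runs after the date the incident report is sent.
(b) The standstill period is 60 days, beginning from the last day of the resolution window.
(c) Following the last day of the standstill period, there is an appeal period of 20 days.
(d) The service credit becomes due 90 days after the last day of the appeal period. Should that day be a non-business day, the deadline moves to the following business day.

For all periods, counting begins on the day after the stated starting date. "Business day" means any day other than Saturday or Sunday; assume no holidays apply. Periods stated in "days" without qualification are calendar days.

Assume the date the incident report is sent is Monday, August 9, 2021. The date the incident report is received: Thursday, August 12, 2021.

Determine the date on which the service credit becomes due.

February 11, 2022

From Monday, August 9, 2021, 12 business days (Aug 10, Aug 11, Aug 12, Aug 13, …, Aug 23, Aug 24, Aug 25, skipping weekends) brings us to Wednesday, August 25, 2021, which is the last day of the resolution window.
Adding 60 calendar days to August 25, 2021 gives October 24, 2021, which is the last day of the standstill period.
The last day of the appeal period: 20 calendar days after October 24, 2021 is November 13, 2021.
The date on which the service credit becomes due: November 13, 2021 + 90 days = February 11, 2022. February 11, 2022 is a Friday, so no roll-forward applies.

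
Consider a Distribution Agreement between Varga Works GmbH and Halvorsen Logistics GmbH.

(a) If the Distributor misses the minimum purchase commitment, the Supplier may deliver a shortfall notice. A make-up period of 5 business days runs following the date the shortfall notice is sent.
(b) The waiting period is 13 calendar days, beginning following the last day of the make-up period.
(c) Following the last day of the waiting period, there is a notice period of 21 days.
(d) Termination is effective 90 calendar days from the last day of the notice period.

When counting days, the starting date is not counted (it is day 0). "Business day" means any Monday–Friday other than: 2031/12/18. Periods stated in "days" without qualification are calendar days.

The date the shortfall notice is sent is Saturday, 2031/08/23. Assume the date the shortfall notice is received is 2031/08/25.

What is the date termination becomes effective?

2031/12/31

The last day of the make-up period: counting 5 business days from Saturday, 2031/08/23 (Aug 25, Aug 26, Aug 27, Aug 28, Aug 29, skipping weekends) reaches Friday, 2031/08/29.
The last day of the waiting period: 2031/08/29 + 13 days = 2031/09/11.
The last day of the notice period: 2031/09/11 + 21 days = 2031/10/02.
The date termination becomes effective: 90 calendar days after 2031/10/02 is 2031/12/31.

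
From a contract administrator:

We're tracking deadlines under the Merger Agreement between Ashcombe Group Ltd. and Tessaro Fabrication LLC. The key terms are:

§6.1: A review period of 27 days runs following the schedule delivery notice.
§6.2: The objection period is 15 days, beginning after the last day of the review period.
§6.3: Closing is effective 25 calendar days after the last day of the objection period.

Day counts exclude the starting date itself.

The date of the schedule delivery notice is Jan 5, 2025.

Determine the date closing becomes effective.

Mar 13, 2025

Adding 27 calendar days to Jan 5, 2025 gives Feb 1, 2025, which is the last day of the review period.
Adding 15 calendar days to Feb 1, 2025 gives Feb 16, 2025, which is the last day of the objection period.
The date closing becomes effective: Feb 16, 2025 + 25 days = Mar 13, 2025.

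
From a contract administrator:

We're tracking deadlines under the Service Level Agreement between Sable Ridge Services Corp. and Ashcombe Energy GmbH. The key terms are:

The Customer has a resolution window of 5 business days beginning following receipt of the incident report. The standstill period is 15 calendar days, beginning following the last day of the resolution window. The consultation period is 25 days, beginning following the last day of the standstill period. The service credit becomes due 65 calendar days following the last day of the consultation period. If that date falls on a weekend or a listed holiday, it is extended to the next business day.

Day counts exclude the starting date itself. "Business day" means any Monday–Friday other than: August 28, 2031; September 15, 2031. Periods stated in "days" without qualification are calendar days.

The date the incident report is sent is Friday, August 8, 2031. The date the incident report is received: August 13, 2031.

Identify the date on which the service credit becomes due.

December 3, 2031

The last day of the resolution window: counting 5 business days from Wednesday, August 13, 2031 (Aug 14, Aug 15, Aug 18, Aug 19, Aug 20, skipping weekends) reaches Wednesday, August 20, 2031.
The last day of the standstill period: 15 calendar days after August 20, 2031 is September 4, 2031.
The last day of the consultation period: 25 calendar days after September 4, 2031 is September 29, 2031.
The date on which the service credit becomes due: September 29, 2031 + 65 days = December 3, 2031. December 3, 2031 is a Wednesday and is not a listed holiday, so no roll-forward applies.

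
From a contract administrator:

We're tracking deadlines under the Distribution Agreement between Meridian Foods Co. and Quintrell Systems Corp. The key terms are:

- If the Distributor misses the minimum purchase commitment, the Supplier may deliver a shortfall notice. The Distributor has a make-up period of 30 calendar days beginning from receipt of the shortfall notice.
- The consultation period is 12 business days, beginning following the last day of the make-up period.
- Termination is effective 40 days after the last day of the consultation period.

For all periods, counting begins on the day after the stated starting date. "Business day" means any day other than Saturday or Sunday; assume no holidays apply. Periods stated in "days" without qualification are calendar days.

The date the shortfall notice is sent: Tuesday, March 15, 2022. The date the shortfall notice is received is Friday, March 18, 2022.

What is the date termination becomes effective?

The last day of the make-up period: 30 calendar days after March 18, 2022 is April 17, 2022.
From Sunday, April 17, 2022, 12 business days (Apr 18, Apr 19, Apr 20, Apr 21, …, Apr 29, May 2, May 3, skipping weekends) brings us to Tuesday, May 3, 2022, which is the last day of the consultation period.
The date termination becomes effective: May 3, 2022 + 40 days = June 12, 2022.

June 12, 2022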